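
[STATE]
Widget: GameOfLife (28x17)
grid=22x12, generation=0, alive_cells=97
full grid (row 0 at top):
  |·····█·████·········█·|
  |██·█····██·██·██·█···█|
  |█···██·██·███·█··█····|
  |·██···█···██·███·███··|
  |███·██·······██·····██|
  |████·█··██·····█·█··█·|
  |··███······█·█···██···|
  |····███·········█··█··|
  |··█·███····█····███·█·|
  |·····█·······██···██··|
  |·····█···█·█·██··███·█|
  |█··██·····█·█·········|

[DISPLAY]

Gen: 0                      
·····█·████·········█·      
██·█····██·██·██·█···█      
█···██·██·███·█··█····      
·██···█···██·███·███··      
███·██·······██·····██      
████·█··██·····█·█··█·      
··███······█·█···██···      
····███·········█··█··      
··█·███····█····███·█·      
·····█·······██···██··      
·····█···█·█·██··███·█      
█··██·····█·█·········      
                            
                            
                            
                            


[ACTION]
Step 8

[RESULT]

Gen: 8                      
···············█······      
·····█········█·█·····      
····██··█·█···········      
········██·█····██····      
······█·█··█···█·█····      
·······█···█···█·█····      
····█············█····      
·····█·····█····█·····      
······███········█····      
·······█████····█·····      
···········█··█·······      
······················      
                            
                            
                            
                            


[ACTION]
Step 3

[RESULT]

Gen: 11                     
······················      
·····█········███·····      
······███·····███·····      
·····█······█·········      
······█···█·█·········      
··········██··········      
·······██·············      
······██·········█····      
··········███····█····      
·······█·█·██·········      
·······█·█·██·········      
······················      
                            
                            
                            
                            


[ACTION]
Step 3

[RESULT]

Gen: 14                     
··············██······      
············███·█·····      
····██··········█·····      
······█····█·██·······      
······█·██··█·········      
········██·██·········      
······█····██·········      
······················      
······███···█·········      
·······████··█········      
········██············      
······················      
                            
                            
                            
                            


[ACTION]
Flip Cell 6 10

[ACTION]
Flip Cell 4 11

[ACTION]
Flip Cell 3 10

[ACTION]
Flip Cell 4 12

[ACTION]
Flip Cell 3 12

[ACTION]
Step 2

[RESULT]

Gen: 16                     
·············███······      
·············██·······      
······█···██··█·······      
······███████·········      
········█·███·········      
········█·············      
·········█·█··········      
···········█··········      
·····███··············      
······██··············      
······················      
······················      
                            
                            
                            
                            


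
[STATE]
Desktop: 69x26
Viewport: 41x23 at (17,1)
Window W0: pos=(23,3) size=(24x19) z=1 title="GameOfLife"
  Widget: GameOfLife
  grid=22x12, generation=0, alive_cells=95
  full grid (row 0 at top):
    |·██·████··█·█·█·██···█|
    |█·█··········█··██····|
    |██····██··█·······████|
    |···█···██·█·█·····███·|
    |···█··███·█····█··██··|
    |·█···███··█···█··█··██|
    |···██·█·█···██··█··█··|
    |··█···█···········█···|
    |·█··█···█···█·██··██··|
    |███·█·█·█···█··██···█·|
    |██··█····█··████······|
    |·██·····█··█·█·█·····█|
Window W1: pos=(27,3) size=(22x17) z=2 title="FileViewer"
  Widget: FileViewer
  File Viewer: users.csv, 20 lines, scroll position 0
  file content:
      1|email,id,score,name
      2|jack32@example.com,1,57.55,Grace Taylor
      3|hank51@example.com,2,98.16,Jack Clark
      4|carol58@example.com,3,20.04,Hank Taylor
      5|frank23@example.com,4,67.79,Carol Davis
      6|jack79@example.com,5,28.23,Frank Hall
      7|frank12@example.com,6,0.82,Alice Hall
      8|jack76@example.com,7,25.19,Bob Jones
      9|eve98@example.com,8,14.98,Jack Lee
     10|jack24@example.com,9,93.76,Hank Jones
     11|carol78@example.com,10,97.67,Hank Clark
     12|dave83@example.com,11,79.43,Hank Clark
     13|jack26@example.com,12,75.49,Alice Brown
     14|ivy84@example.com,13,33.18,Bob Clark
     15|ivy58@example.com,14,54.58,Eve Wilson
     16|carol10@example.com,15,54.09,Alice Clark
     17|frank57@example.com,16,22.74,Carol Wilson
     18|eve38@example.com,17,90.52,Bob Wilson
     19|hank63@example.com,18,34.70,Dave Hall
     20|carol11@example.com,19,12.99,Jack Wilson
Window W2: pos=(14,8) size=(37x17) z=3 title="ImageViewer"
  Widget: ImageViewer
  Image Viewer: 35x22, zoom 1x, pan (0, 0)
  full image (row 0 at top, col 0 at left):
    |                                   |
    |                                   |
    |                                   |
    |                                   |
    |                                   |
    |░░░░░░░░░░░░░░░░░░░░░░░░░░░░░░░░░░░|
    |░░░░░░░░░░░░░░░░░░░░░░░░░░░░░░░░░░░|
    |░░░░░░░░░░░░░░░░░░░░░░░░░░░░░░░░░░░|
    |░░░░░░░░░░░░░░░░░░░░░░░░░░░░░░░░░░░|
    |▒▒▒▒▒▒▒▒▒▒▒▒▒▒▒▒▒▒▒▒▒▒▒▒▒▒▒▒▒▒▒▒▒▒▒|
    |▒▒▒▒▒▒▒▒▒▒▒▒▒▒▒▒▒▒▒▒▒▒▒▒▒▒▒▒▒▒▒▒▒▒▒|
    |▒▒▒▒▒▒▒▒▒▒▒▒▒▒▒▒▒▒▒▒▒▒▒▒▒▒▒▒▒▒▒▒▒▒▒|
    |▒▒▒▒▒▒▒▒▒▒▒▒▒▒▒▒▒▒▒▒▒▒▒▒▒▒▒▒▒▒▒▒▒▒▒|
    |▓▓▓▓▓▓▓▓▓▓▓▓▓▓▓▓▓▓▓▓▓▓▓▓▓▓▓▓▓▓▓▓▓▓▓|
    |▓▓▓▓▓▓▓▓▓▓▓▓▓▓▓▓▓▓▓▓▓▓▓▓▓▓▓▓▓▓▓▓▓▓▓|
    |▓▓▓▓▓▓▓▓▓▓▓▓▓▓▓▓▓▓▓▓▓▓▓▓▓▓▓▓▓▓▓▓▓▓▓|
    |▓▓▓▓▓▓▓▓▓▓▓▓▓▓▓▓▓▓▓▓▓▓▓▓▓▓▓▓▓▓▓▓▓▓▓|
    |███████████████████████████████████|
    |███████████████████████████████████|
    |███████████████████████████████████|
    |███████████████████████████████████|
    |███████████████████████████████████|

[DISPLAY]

                                         
                                         
      ┏━━━┏━━━━━━━━━━━━━━━━━━━━┓         
      ┃ Ga┃ FileViewer         ┃         
      ┠───┠────────────────────┨         
      ┃Gen┃email,id,score,name▲┃         
      ┃·██┃jack32@example.com,█┃         
━━━━━━━━━━━━━━━━━━━━━━━━━━━━━━━━━┓       
mageViewer                       ┃       
─────────────────────────────────┨       
                                 ┃       
                                 ┃       
                                 ┃       
                                 ┃       
                                 ┃       
░░░░░░░░░░░░░░░░░░░░░░░░░░░░░░░░░┃       
░░░░░░░░░░░░░░░░░░░░░░░░░░░░░░░░░┃       
░░░░░░░░░░░░░░░░░░░░░░░░░░░░░░░░░┃       
░░░░░░░░░░░░░░░░░░░░░░░░░░░░░░░░░┃       
▒▒▒▒▒▒▒▒▒▒▒▒▒▒▒▒▒▒▒▒▒▒▒▒▒▒▒▒▒▒▒▒▒┃       
▒▒▒▒▒▒▒▒▒▒▒▒▒▒▒▒▒▒▒▒▒▒▒▒▒▒▒▒▒▒▒▒▒┃       
▒▒▒▒▒▒▒▒▒▒▒▒▒▒▒▒▒▒▒▒▒▒▒▒▒▒▒▒▒▒▒▒▒┃       
▒▒▒▒▒▒▒▒▒▒▒▒▒▒▒▒▒▒▒▒▒▒▒▒▒▒▒▒▒▒▒▒▒┃       


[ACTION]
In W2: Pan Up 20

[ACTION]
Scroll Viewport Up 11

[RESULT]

                                         
                                         
                                         
      ┏━━━┏━━━━━━━━━━━━━━━━━━━━┓         
      ┃ Ga┃ FileViewer         ┃         
      ┠───┠────────────────────┨         
      ┃Gen┃email,id,score,name▲┃         
      ┃·██┃jack32@example.com,█┃         
━━━━━━━━━━━━━━━━━━━━━━━━━━━━━━━━━┓       
mageViewer                       ┃       
─────────────────────────────────┨       
                                 ┃       
                                 ┃       
                                 ┃       
                                 ┃       
                                 ┃       
░░░░░░░░░░░░░░░░░░░░░░░░░░░░░░░░░┃       
░░░░░░░░░░░░░░░░░░░░░░░░░░░░░░░░░┃       
░░░░░░░░░░░░░░░░░░░░░░░░░░░░░░░░░┃       
░░░░░░░░░░░░░░░░░░░░░░░░░░░░░░░░░┃       
▒▒▒▒▒▒▒▒▒▒▒▒▒▒▒▒▒▒▒▒▒▒▒▒▒▒▒▒▒▒▒▒▒┃       
▒▒▒▒▒▒▒▒▒▒▒▒▒▒▒▒▒▒▒▒▒▒▒▒▒▒▒▒▒▒▒▒▒┃       
▒▒▒▒▒▒▒▒▒▒▒▒▒▒▒▒▒▒▒▒▒▒▒▒▒▒▒▒▒▒▒▒▒┃       


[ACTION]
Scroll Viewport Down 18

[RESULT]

      ┏━━━┏━━━━━━━━━━━━━━━━━━━━┓         
      ┃ Ga┃ FileViewer         ┃         
      ┠───┠────────────────────┨         
      ┃Gen┃email,id,score,name▲┃         
      ┃·██┃jack32@example.com,█┃         
━━━━━━━━━━━━━━━━━━━━━━━━━━━━━━━━━┓       
mageViewer                       ┃       
─────────────────────────────────┨       
                                 ┃       
                                 ┃       
                                 ┃       
                                 ┃       
                                 ┃       
░░░░░░░░░░░░░░░░░░░░░░░░░░░░░░░░░┃       
░░░░░░░░░░░░░░░░░░░░░░░░░░░░░░░░░┃       
░░░░░░░░░░░░░░░░░░░░░░░░░░░░░░░░░┃       
░░░░░░░░░░░░░░░░░░░░░░░░░░░░░░░░░┃       
▒▒▒▒▒▒▒▒▒▒▒▒▒▒▒▒▒▒▒▒▒▒▒▒▒▒▒▒▒▒▒▒▒┃       
▒▒▒▒▒▒▒▒▒▒▒▒▒▒▒▒▒▒▒▒▒▒▒▒▒▒▒▒▒▒▒▒▒┃       
▒▒▒▒▒▒▒▒▒▒▒▒▒▒▒▒▒▒▒▒▒▒▒▒▒▒▒▒▒▒▒▒▒┃       
▒▒▒▒▒▒▒▒▒▒▒▒▒▒▒▒▒▒▒▒▒▒▒▒▒▒▒▒▒▒▒▒▒┃       
━━━━━━━━━━━━━━━━━━━━━━━━━━━━━━━━━┛       
                                         


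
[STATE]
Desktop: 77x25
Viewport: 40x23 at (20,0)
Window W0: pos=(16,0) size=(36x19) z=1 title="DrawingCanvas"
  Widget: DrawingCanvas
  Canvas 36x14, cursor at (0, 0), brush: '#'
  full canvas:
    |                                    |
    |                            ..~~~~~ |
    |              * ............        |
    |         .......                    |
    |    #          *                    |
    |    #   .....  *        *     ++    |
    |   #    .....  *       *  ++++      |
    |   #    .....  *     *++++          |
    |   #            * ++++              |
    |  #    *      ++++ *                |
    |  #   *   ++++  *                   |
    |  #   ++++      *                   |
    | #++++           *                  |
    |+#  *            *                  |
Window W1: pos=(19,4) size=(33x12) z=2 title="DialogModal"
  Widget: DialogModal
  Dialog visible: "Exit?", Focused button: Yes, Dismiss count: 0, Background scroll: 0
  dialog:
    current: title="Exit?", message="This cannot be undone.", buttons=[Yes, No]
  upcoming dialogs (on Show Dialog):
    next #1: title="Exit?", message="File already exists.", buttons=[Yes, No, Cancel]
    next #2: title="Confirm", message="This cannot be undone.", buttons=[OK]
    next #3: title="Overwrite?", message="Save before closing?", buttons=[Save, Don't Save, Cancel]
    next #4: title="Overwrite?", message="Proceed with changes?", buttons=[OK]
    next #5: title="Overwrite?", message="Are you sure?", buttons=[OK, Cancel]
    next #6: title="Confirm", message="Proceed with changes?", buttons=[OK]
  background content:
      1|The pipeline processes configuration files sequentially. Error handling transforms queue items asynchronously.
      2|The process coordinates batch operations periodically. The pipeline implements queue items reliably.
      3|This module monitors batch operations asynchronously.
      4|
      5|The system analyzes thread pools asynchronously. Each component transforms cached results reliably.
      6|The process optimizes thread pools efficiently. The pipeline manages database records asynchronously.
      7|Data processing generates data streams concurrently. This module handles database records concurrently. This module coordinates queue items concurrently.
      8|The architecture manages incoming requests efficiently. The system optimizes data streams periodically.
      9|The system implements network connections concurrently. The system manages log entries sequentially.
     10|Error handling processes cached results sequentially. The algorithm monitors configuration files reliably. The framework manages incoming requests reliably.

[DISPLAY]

━━━━━━━━━━━━━━━━━━━━━━━━━━━━━━━┓        
awingCanvas                    ┃        
───────────────────────────────┨        
                               ┃        
━━━━━━━━━━━━━━━━━━━━━━━━━━━━━━━┓        
 DialogModal                   ┃        
───────────────────────────────┨        
The pipeline processes configur┃        
Th┌────────────────────────┐h o┃        
Th│         Exit?          │per┃        
  │ This cannot be undone. │   ┃        
Th│       [Yes]  No        │ool┃        
Th└────────────────────────┘ po┃        
Data processing generates data ┃        
The architecture manages incomi┃        
━━━━━━━━━━━━━━━━━━━━━━━━━━━━━━━┛        
 *            *                ┃        
                               ┃        
━━━━━━━━━━━━━━━━━━━━━━━━━━━━━━━┛        
                                        
                                        
                                        
                                        


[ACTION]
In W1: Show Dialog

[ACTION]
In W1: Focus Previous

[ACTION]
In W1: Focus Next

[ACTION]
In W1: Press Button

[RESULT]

━━━━━━━━━━━━━━━━━━━━━━━━━━━━━━━┓        
awingCanvas                    ┃        
───────────────────────────────┨        
                               ┃        
━━━━━━━━━━━━━━━━━━━━━━━━━━━━━━━┓        
 DialogModal                   ┃        
───────────────────────────────┨        
The pipeline processes configur┃        
The process coordinates batch o┃        
This module monitors batch oper┃        
                               ┃        
The system analyzes thread pool┃        
The process optimizes thread po┃        
Data processing generates data ┃        
The architecture manages incomi┃        
━━━━━━━━━━━━━━━━━━━━━━━━━━━━━━━┛        
 *            *                ┃        
                               ┃        
━━━━━━━━━━━━━━━━━━━━━━━━━━━━━━━┛        
                                        
                                        
                                        
                                        


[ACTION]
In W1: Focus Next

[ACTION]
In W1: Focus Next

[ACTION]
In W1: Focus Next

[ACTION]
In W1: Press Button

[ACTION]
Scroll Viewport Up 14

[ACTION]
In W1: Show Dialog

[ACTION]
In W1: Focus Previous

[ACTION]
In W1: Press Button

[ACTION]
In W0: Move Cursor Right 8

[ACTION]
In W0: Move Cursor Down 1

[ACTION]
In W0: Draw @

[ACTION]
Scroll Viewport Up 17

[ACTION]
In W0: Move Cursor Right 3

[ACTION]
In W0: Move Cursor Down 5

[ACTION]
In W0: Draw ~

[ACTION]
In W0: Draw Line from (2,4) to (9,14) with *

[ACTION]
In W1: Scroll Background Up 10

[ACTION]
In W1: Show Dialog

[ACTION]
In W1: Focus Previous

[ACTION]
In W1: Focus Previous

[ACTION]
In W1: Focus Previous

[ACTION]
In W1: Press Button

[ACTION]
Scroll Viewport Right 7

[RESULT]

━━━━━━━━━━━━━━━━━━━━━━━━┓               
nvas                    ┃               
────────────────────────┨               
                        ┃               
━━━━━━━━━━━━━━━━━━━━━━━━┓               
Modal                   ┃               
────────────────────────┨               
eline processes configur┃               
cess coordinates batch o┃               
dule monitors batch oper┃               
                        ┃               
tem analyzes thread pool┃               
cess optimizes thread po┃               
ocessing generates data ┃               
hitecture manages incomi┃               
━━━━━━━━━━━━━━━━━━━━━━━━┛               
       *                ┃               
                        ┃               
━━━━━━━━━━━━━━━━━━━━━━━━┛               
                                        
                                        
                                        
                                        


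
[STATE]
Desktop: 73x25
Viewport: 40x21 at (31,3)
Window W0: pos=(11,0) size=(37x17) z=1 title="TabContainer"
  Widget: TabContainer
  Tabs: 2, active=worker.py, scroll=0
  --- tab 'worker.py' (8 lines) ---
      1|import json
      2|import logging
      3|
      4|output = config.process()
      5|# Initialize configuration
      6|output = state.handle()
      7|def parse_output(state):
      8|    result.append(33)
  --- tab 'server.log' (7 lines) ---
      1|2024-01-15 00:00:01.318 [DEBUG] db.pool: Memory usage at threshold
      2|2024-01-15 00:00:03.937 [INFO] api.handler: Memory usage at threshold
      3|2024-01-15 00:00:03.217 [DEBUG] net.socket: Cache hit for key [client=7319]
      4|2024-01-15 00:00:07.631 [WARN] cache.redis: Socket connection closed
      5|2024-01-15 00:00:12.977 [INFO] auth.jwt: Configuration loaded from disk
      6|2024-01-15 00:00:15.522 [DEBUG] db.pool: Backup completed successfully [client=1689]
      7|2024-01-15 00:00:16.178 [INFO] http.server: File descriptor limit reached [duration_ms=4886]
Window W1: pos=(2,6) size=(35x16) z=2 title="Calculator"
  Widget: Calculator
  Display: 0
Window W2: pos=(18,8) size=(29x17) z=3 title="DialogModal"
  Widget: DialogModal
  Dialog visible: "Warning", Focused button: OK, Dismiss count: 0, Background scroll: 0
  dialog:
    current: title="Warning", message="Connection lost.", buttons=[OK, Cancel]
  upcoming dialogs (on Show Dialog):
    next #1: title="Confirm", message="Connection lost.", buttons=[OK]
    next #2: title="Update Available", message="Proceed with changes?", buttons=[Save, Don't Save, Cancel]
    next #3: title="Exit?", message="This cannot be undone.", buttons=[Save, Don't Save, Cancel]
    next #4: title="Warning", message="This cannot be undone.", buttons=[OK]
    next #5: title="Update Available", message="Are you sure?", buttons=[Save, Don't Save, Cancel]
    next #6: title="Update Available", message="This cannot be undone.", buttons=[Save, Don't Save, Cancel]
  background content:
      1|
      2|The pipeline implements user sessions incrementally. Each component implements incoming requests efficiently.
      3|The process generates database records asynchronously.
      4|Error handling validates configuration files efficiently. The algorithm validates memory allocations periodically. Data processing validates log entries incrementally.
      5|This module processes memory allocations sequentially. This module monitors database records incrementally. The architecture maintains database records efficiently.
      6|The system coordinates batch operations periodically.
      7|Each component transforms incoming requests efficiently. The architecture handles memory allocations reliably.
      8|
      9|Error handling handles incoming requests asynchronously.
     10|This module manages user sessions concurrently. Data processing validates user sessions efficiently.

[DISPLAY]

.log            ┃                       
────────────────┃                       
                ┃                       
━━━━━┓          ┃                       
     ┃          ┃                       
━━━━━━━━━━━━━━━┓┃                       
               ┃┃                       
───────────────┨┃                       
               ┃┃                       
 implements use┃┃                       
generates datab┃┃                       
ng validates co┃┃                       
──────────┐emor┃┃                       
ning      │batc┃┛                       
ion lost. │ms i┃                        
Cancel    │    ┃                        
──────────┘inco┃                        
manages user se┃                        
               ┃                        
               ┃                        
               ┃                        


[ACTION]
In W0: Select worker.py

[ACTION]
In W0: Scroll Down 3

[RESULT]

.log            ┃                       
────────────────┃                       
cess()          ┃                       
━━━━━┓n         ┃                       
     ┃          ┃                       
━━━━━━━━━━━━━━━┓┃                       
               ┃┃                       
───────────────┨┃                       
               ┃┃                       
 implements use┃┃                       
generates datab┃┃                       
ng validates co┃┃                       
──────────┐emor┃┃                       
ning      │batc┃┛                       
ion lost. │ms i┃                        
Cancel    │    ┃                        
──────────┘inco┃                        
manages user se┃                        
               ┃                        
               ┃                        
               ┃                        


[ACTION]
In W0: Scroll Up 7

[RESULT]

.log            ┃                       
────────────────┃                       
                ┃                       
━━━━━┓          ┃                       
     ┃          ┃                       
━━━━━━━━━━━━━━━┓┃                       
               ┃┃                       
───────────────┨┃                       
               ┃┃                       
 implements use┃┃                       
generates datab┃┃                       
ng validates co┃┃                       
──────────┐emor┃┃                       
ning      │batc┃┛                       
ion lost. │ms i┃                        
Cancel    │    ┃                        
──────────┘inco┃                        
manages user se┃                        
               ┃                        
               ┃                        
               ┃                        


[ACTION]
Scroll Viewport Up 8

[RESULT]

━━━━━━━━━━━━━━━━┓                       
                ┃                       
────────────────┨                       
.log            ┃                       
────────────────┃                       
                ┃                       
━━━━━┓          ┃                       
     ┃          ┃                       
━━━━━━━━━━━━━━━┓┃                       
               ┃┃                       
───────────────┨┃                       
               ┃┃                       
 implements use┃┃                       
generates datab┃┃                       
ng validates co┃┃                       
──────────┐emor┃┃                       
ning      │batc┃┛                       
ion lost. │ms i┃                        
Cancel    │    ┃                        
──────────┘inco┃                        
manages user se┃                        


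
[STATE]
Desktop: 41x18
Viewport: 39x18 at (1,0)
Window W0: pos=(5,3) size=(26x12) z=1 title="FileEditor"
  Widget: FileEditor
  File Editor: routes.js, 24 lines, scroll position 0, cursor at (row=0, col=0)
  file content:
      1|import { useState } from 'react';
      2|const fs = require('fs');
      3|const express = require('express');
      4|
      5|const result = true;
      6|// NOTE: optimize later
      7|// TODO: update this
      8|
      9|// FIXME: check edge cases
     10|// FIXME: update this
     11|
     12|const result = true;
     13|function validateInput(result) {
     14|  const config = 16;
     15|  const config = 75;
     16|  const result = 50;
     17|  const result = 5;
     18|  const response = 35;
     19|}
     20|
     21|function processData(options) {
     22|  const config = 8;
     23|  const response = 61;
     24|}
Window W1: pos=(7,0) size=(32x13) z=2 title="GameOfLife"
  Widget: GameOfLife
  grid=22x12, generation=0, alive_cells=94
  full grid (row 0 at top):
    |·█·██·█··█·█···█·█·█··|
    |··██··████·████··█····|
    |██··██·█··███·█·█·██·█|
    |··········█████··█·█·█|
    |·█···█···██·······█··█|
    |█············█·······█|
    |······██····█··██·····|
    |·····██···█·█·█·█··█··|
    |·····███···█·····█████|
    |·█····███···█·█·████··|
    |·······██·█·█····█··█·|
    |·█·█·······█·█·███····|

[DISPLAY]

      ┏━━━━━━━━━━━━━━━━━━━━━━━━━━━━━━┓ 
      ┃ GameOfLife                   ┃ 
      ┠──────────────────────────────┨ 
    ┏━┃Gen: 0                        ┃ 
    ┃ ┃██··██·█··███·█·█·██·█        ┃ 
    ┠─┃··········█████··█·█·█        ┃ 
    ┃█┃·█···█···██·······█··█        ┃ 
    ┃c┃█············█·······█        ┃ 
    ┃c┃······██····█··██·····        ┃ 
    ┃ ┃·····██···█·█·█·█··█··        ┃ 
    ┃c┃·····███···█·····█████        ┃ 
    ┃/┃·█····███···█·█·████··        ┃ 
    ┃/┗━━━━━━━━━━━━━━━━━━━━━━━━━━━━━━┛ 
    ┃                       ▼┃         
    ┗━━━━━━━━━━━━━━━━━━━━━━━━┛         
                                       
                                       
                                       


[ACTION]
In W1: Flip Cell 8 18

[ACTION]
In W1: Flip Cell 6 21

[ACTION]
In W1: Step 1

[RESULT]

      ┏━━━━━━━━━━━━━━━━━━━━━━━━━━━━━━┓ 
      ┃ GameOfLife                   ┃ 
      ┠──────────────────────────────┨ 
    ┏━┃Gen: 1                        ┃ 
    ┃ ┃·█████·█········█··█··        ┃ 
    ┠─┃██··███·······██·█·█·█        ┃ 
    ┃█┃·········██···█···█··█        ┃ 
    ┃c┃······█·············██        ┃ 
    ┃c┃·····███···██·███···█·        ┃ 
    ┃ ┃············██··████·█        ┃ 
    ┃c┃········█··██·········        ┃ 
    ┃/┃·····█···█··██··█····█        ┃ 
    ┃/┗━━━━━━━━━━━━━━━━━━━━━━━━━━━━━━┛ 
    ┃                       ▼┃         
    ┗━━━━━━━━━━━━━━━━━━━━━━━━┛         
                                       
                                       
                                       


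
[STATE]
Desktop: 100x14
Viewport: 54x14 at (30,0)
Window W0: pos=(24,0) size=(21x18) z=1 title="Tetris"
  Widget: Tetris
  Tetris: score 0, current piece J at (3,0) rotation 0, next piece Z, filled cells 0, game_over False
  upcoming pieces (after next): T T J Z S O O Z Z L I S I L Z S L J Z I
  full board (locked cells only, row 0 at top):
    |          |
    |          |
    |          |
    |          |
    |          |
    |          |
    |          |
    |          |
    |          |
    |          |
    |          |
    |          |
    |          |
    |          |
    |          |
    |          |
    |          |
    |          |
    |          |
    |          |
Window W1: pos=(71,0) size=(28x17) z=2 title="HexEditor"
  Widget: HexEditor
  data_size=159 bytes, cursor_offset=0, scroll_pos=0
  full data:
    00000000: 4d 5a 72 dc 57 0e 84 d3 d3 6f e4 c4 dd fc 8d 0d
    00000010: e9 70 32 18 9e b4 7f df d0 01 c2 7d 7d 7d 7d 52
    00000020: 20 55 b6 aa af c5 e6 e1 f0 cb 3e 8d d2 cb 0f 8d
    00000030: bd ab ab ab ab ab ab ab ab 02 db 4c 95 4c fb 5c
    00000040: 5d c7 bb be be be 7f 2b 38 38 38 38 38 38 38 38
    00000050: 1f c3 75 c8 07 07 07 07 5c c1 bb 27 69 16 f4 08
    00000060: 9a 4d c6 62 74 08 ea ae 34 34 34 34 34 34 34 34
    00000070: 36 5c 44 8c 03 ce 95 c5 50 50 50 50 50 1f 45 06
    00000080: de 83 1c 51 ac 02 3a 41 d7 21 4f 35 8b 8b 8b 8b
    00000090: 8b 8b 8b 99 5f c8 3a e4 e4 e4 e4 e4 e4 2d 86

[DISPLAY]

━━━━━━━━━━━━━━┓                          ┏━━━━━━━━━━━━
is            ┃                          ┃ HexEditor  
──────────────┨                          ┠────────────
     │Next:   ┃                          ┃00000000  4D
     │▓▓      ┃                          ┃00000010  e9
     │ ▓▓     ┃                          ┃00000020  20
     │        ┃                          ┃00000030  bd
     │        ┃                          ┃00000040  5d
     │        ┃                          ┃00000050  1f
     │Score:  ┃                          ┃00000060  9a
     │0       ┃                          ┃00000070  36
     │        ┃                          ┃00000080  de
     │        ┃                          ┃00000090  8b
     │        ┃                          ┃            


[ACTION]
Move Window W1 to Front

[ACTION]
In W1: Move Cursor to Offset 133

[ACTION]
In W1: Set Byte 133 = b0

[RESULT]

━━━━━━━━━━━━━━┓                          ┏━━━━━━━━━━━━
is            ┃                          ┃ HexEditor  
──────────────┨                          ┠────────────
     │Next:   ┃                          ┃00000000  4d
     │▓▓      ┃                          ┃00000010  e9
     │ ▓▓     ┃                          ┃00000020  20
     │        ┃                          ┃00000030  bd
     │        ┃                          ┃00000040  5d
     │        ┃                          ┃00000050  1f
     │Score:  ┃                          ┃00000060  9a
     │0       ┃                          ┃00000070  36
     │        ┃                          ┃00000080  de
     │        ┃                          ┃00000090  8b
     │        ┃                          ┃            


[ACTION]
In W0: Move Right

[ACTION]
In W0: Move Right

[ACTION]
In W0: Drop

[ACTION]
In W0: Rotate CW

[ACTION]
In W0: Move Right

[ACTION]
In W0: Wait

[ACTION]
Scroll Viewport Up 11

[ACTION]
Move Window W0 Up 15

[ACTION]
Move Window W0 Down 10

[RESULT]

     │▓▓      ┃                          ┏━━━━━━━━━━━━
     │ ▓▓     ┃                          ┃ HexEditor  
     │        ┃                          ┠────────────
     │        ┃                          ┃00000000  4d
     │        ┃                          ┃00000010  e9
     │Score:  ┃                          ┃00000020  20
     │0       ┃                          ┃00000030  bd
     │        ┃                          ┃00000040  5d
     │        ┃                          ┃00000050  1f
     │        ┃                          ┃00000060  9a
     │        ┃                          ┃00000070  36
     │        ┃                          ┃00000080  de
     │        ┃                          ┃00000090  8b
━━━━━━━━━━━━━━┛                          ┃            


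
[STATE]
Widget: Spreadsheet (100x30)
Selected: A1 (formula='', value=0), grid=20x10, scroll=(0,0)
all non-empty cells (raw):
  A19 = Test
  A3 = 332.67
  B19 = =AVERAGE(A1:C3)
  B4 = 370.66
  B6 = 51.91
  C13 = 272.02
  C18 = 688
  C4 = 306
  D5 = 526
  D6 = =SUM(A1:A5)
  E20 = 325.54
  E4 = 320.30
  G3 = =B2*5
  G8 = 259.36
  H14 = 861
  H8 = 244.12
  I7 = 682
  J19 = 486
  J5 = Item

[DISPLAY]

A1:                                                                                                 
       A       B       C       D       E       F       G       H       I       J                    
----------------------------------------------------------------------------------------------------
  1      [0]       0       0       0       0       0       0       0       0       0                
  2        0       0       0       0       0       0       0       0       0       0                
  3   332.67       0       0       0       0       0       0       0       0       0                
  4        0  370.66     306       0  320.30       0       0       0       0       0                
  5        0       0       0     526       0       0       0       0       0Item                    
  6        0   51.91       0  332.67       0       0       0       0       0       0                
  7        0       0       0       0       0       0       0       0     682       0                
  8        0       0       0       0       0       0  259.36  244.12       0       0                
  9        0       0       0       0       0       0       0       0       0       0                
 10        0       0       0       0       0       0       0       0       0       0                
 11        0       0       0       0       0       0       0       0       0       0                
 12        0       0       0       0       0       0       0       0       0       0                
 13        0       0  272.02       0       0       0       0       0       0       0                
 14        0       0       0       0       0       0       0     861       0       0                
 15        0       0       0       0       0       0       0       0       0       0                
 16        0       0       0       0       0       0       0       0       0       0                
 17        0       0       0       0       0       0       0       0       0       0                
 18        0       0     688       0       0       0       0       0       0       0                
 19 Test       36.96       0       0       0       0       0       0       0     486                
 20        0       0       0       0  325.54       0       0       0       0       0                
                                                                                                    
                                                                                                    
                                                                                                    
                                                                                                    
                                                                                                    
                                                                                                    
                                                                                                    


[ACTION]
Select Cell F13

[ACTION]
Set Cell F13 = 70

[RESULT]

F13: 70                                                                                             
       A       B       C       D       E       F       G       H       I       J                    
----------------------------------------------------------------------------------------------------
  1        0       0       0       0       0       0       0       0       0       0                
  2        0       0       0       0       0       0       0       0       0       0                
  3   332.67       0       0       0       0       0       0       0       0       0                
  4        0  370.66     306       0  320.30       0       0       0       0       0                
  5        0       0       0     526       0       0       0       0       0Item                    
  6        0   51.91       0  332.67       0       0       0       0       0       0                
  7        0       0       0       0       0       0       0       0     682       0                
  8        0       0       0       0       0       0  259.36  244.12       0       0                
  9        0       0       0       0       0       0       0       0       0       0                
 10        0       0       0       0       0       0       0       0       0       0                
 11        0       0       0       0       0       0       0       0       0       0                
 12        0       0       0       0       0       0       0       0       0       0                
 13        0       0  272.02       0       0    [70]       0       0       0       0                
 14        0       0       0       0       0       0       0     861       0       0                
 15        0       0       0       0       0       0       0       0       0       0                
 16        0       0       0       0       0       0       0       0       0       0                
 17        0       0       0       0       0       0       0       0       0       0                
 18        0       0     688       0       0       0       0       0       0       0                
 19 Test       36.96       0       0       0       0       0       0       0     486                
 20        0       0       0       0  325.54       0       0       0       0       0                
                                                                                                    
                                                                                                    
                                                                                                    
                                                                                                    
                                                                                                    
                                                                                                    
                                                                                                    
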